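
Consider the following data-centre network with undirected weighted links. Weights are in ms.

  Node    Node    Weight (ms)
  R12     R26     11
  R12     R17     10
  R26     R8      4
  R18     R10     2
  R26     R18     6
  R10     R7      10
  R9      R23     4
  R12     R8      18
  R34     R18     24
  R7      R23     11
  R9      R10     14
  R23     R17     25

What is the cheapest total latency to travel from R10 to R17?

Running Dijkstra from R10:
R10: 0
R18: 2  (via R10)
R26: 8  (via R18)
R7: 10  (via R10)
R8: 12  (via R26)
R9: 14  (via R10)
R23: 18  (via R9)
R12: 19  (via R26)
R34: 26  (via R18)
R17: 29  (via R12)
Shortest route: R10 → R18 → R26 → R12 → R17 = 29 ms.

29 ms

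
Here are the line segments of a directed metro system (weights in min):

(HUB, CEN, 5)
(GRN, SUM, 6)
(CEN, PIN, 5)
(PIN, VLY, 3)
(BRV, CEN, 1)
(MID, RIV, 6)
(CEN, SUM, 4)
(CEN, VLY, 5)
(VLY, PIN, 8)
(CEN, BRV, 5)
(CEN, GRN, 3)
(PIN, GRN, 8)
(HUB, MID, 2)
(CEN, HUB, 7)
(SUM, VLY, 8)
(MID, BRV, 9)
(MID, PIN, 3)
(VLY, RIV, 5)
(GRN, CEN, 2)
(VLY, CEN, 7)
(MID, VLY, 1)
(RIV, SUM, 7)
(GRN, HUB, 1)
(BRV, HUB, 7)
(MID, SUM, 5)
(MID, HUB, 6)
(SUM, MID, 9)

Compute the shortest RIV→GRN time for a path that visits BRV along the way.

Best RIV to BRV: RIV → SUM → MID → BRV costing 25
Best BRV to GRN: BRV → CEN → GRN costing 4
Total via BRV: 25 + 4 = 29 min.

29 min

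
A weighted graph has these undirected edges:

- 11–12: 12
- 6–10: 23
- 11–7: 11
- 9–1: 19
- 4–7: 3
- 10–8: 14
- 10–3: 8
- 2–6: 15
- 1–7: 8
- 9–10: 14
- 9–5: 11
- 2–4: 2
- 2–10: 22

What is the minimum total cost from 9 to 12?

Candidate routes:
9 → 1 → 7 → 11 → 12: 19+8+11+12 = 50
9 → 10 → 2 → 4 → 7 → 11 → 12: 14+22+2+3+11+12 = 64
The minimum is 50 via 9 → 1 → 7 → 11 → 12.

50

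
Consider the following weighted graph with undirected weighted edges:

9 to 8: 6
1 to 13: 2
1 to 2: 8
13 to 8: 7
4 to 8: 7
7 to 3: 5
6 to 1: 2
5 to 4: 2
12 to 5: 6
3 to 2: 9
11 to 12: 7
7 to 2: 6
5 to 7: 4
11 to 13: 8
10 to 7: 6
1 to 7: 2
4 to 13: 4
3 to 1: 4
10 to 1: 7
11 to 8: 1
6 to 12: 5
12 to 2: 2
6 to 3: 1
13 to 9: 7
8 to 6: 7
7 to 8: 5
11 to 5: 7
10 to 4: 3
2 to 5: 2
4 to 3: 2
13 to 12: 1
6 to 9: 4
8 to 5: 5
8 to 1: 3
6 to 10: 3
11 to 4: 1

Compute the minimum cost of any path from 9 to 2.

Candidate routes:
9 - 13 - 12 - 2: 7+1+2 = 10
9 - 6 - 1 - 13 - 12 - 2: 4+2+2+1+2 = 11
Cheapest is 9 - 13 - 12 - 2 at 10.

10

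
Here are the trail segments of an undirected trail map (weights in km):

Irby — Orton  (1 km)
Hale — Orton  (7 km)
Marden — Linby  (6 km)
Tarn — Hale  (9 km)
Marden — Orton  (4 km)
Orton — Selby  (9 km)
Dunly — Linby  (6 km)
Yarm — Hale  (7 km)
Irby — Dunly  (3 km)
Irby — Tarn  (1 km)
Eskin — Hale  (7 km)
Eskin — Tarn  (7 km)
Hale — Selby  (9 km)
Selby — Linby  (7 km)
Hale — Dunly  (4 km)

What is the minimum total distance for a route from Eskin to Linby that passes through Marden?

19 km

Shortest Eskin→Marden: Eskin–Tarn–Irby–Orton–Marden = 13
Best Marden to Linby: Marden–Linby costing 6
Total via Marden: 13 + 6 = 19 km.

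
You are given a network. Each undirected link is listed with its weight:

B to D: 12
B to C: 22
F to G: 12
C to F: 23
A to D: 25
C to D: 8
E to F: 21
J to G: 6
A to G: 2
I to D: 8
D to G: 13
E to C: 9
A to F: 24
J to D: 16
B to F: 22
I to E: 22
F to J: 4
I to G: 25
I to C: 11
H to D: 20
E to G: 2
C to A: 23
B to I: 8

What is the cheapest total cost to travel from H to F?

Shortest distances from H:
H: 0
D: 20  (via H)
C: 28  (via D)
I: 28  (via D)
B: 32  (via D)
G: 33  (via D)
A: 35  (via G)
E: 35  (via G)
J: 36  (via D)
F: 40  (via J)
Shortest route: H → D → J → F = 40.

40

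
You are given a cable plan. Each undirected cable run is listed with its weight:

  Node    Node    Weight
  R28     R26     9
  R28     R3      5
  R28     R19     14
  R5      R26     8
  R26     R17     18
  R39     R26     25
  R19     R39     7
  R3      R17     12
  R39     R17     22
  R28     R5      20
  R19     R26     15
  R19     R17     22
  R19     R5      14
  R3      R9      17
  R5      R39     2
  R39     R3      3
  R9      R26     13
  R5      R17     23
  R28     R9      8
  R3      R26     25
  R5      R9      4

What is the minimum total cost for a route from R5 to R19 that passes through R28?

24

Best R5 to R28: R5 → R39 → R3 → R28 costing 10
Shortest R28→R19: R28 → R19 = 14
Total via R28: 10 + 14 = 24.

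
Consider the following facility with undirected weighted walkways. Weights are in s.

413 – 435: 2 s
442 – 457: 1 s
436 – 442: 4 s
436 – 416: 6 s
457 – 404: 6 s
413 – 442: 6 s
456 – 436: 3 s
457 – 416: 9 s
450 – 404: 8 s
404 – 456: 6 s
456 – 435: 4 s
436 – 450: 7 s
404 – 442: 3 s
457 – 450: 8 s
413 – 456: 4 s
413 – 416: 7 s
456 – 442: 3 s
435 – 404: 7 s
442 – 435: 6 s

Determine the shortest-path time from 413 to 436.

Running Dijkstra from 413:
413: 0
435: 2  (via 413)
456: 4  (via 413)
442: 6  (via 413)
457: 7  (via 442)
436: 7  (via 456)
Shortest route: 413 → 456 → 436 = 7 s.

7 s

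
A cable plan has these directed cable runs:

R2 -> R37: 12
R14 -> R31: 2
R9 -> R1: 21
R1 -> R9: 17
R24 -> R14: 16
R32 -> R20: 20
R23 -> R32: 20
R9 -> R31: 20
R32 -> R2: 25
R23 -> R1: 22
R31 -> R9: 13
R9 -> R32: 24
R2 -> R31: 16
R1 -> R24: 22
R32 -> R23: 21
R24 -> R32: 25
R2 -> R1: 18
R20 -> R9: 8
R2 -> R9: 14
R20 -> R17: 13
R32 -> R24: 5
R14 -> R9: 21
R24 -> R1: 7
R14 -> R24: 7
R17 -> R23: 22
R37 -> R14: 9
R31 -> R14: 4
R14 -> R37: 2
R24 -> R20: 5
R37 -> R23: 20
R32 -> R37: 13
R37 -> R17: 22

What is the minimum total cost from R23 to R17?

43

Shortest distances from R23:
R23: 0
R32: 20  (via R23)
R1: 22  (via R23)
R24: 25  (via R32)
R20: 30  (via R24)
R37: 33  (via R32)
R9: 38  (via R20)
R14: 41  (via R24)
R17: 43  (via R20)
Shortest route: R23–R32–R24–R20–R17 = 43.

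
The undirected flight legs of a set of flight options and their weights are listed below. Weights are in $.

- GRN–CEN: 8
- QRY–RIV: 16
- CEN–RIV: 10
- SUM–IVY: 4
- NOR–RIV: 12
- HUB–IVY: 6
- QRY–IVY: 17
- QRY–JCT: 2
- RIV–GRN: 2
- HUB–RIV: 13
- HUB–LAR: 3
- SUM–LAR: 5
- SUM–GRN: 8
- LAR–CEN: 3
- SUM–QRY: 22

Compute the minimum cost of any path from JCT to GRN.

$20

Shortest distances from JCT:
JCT: 0
QRY: 2  (via JCT)
RIV: 18  (via QRY)
IVY: 19  (via QRY)
GRN: 20  (via RIV)
Shortest route: JCT → QRY → RIV → GRN = $20.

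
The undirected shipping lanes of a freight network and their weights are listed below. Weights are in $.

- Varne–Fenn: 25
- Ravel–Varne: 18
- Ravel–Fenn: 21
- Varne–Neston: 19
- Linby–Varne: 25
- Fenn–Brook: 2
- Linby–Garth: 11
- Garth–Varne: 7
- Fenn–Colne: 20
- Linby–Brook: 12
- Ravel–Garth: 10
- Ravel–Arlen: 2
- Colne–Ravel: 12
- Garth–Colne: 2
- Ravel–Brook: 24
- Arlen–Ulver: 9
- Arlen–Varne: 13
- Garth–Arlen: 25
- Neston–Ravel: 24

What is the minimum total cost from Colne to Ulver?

$23

Settle nodes by increasing distance from Colne:
Colne: 0
Garth: 2  (via Colne)
Varne: 9  (via Garth)
Ravel: 12  (via Colne)
Linby: 13  (via Garth)
Arlen: 14  (via Ravel)
Fenn: 20  (via Colne)
Brook: 22  (via Fenn)
Ulver: 23  (via Arlen)
Shortest route: Colne → Ravel → Arlen → Ulver = $23.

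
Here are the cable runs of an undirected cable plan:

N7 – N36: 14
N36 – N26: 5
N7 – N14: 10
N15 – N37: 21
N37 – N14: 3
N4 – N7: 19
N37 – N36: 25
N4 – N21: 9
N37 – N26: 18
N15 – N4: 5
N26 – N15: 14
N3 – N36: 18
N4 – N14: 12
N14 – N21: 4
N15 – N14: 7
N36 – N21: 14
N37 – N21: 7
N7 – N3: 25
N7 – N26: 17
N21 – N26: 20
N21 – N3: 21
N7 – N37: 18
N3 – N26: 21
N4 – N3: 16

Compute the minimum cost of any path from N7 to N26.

17

Running Dijkstra from N7:
N7: 0
N14: 10  (via N7)
N37: 13  (via N14)
N21: 14  (via N14)
N36: 14  (via N7)
N15: 17  (via N14)
N26: 17  (via N7)
Shortest route: N7 → N26 = 17.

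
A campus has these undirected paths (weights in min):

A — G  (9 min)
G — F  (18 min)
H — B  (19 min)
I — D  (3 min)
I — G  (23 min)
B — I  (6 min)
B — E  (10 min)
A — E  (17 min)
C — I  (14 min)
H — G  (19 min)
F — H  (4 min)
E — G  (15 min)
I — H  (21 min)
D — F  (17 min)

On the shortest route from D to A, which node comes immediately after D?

Candidate routes:
D - I - B - E - A: 3+6+10+17 = 36
D - I - G - A: 3+23+9 = 35
The minimum is 35 min via D - I - G - A.
So from D the first move is to I.

I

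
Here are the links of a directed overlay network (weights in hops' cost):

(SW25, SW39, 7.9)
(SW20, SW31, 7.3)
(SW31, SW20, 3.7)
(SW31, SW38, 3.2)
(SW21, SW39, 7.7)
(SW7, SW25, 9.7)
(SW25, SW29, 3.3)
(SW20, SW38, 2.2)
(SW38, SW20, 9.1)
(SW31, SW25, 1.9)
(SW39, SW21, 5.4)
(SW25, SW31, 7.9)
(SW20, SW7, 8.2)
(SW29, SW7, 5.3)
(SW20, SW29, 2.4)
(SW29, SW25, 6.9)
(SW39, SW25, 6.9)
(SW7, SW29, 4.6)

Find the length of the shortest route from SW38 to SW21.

31.6 hops' cost

Compare a few routes:
SW38–SW20–SW29–SW25–SW39–SW21: 9.1+2.4+6.9+7.9+5.4 = 31.7
SW38–SW20–SW31–SW25–SW39–SW21: 9.1+7.3+1.9+7.9+5.4 = 31.6
Cheapest is SW38–SW20–SW31–SW25–SW39–SW21 at 31.6 hops' cost.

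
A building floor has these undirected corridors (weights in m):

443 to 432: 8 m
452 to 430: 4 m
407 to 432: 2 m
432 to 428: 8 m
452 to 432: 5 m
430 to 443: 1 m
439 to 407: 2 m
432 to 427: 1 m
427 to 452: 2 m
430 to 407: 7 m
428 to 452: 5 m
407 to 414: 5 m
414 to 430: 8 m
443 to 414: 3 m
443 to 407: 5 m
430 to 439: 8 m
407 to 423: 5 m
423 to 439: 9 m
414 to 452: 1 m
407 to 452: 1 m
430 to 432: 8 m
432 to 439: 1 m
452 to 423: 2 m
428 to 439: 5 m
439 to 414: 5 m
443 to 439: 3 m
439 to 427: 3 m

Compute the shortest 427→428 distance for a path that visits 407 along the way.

Shortest 427→407: 427 → 432 → 407 = 3
Shortest 407→428: 407 → 452 → 428 = 6
Total via 407: 3 + 6 = 9 m.

9 m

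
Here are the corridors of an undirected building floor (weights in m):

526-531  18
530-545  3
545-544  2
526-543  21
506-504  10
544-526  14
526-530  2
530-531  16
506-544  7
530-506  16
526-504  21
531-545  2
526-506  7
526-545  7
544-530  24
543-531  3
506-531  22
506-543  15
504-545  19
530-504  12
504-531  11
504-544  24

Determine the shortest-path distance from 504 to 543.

14 m

Running Dijkstra from 504:
504: 0
506: 10  (via 504)
531: 11  (via 504)
530: 12  (via 504)
545: 13  (via 531)
526: 14  (via 530)
543: 14  (via 531)
Shortest route: 504 → 531 → 543 = 14 m.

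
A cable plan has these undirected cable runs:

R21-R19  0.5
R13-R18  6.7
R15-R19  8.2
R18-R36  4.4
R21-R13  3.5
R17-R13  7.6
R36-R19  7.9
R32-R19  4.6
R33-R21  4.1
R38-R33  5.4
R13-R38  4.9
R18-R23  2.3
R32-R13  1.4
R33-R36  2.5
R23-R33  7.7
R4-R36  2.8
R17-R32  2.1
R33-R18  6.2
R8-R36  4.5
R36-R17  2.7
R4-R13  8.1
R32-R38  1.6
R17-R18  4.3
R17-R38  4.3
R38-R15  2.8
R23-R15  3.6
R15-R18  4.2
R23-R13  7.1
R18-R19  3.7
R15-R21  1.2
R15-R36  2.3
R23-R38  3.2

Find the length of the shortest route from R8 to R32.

9.3

Enumerating some paths:
R8 - R36 - R17 - R32: 4.5+2.7+2.1 = 9.3
R8 - R36 - R15 - R38 - R32: 4.5+2.3+2.8+1.6 = 11.2
Cheapest is R8 - R36 - R17 - R32 at 9.3.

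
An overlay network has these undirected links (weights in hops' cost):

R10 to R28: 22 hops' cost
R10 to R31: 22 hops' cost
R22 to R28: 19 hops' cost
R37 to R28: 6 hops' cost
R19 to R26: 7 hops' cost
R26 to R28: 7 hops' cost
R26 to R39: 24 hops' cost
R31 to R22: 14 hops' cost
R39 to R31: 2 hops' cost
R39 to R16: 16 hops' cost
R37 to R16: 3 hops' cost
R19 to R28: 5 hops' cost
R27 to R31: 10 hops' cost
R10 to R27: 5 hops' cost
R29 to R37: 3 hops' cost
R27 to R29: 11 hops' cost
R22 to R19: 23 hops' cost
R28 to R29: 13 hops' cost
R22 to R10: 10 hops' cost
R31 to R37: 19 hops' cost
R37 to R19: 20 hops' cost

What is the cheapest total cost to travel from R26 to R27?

27 hops' cost

Compare a few routes:
R26 - R28 - R29 - R27: 7+13+11 = 31
R26 - R28 - R37 - R29 - R27: 7+6+3+11 = 27
R26 - R19 - R28 - R37 - R29 - R27: 7+5+6+3+11 = 32
The minimum is 27 hops' cost via R26 - R28 - R37 - R29 - R27.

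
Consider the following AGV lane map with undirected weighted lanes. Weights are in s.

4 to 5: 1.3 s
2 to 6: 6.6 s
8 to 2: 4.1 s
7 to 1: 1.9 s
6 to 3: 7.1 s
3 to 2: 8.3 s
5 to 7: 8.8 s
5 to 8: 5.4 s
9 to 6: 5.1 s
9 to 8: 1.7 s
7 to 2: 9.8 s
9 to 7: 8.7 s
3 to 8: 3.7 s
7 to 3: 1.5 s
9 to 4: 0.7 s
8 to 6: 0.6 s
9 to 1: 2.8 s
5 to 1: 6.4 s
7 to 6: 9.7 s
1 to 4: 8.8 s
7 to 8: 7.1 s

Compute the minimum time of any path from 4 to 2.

Compare a few routes:
4 - 9 - 8 - 2: 0.7+1.7+4.1 = 6.5
4 - 9 - 8 - 6 - 2: 0.7+1.7+0.6+6.6 = 9.6
Cheapest is 4 - 9 - 8 - 2 at 6.5 s.

6.5 s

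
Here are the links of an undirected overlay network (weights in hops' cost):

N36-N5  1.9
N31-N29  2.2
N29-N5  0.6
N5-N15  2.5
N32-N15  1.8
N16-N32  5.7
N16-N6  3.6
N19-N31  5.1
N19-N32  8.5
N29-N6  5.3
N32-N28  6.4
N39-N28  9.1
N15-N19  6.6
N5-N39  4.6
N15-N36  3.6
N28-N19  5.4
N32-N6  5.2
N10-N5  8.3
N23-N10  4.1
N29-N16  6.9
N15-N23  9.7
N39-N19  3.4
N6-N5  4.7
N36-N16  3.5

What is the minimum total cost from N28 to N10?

19 hops' cost

Compare a few routes:
N28 → N19 → N31 → N29 → N5 → N10: 5.4+5.1+2.2+0.6+8.3 = 21.6
N28 → N32 → N15 → N5 → N10: 6.4+1.8+2.5+8.3 = 19
N28 → N19 → N39 → N5 → N10: 5.4+3.4+4.6+8.3 = 21.7
The minimum is 19 hops' cost via N28 → N32 → N15 → N5 → N10.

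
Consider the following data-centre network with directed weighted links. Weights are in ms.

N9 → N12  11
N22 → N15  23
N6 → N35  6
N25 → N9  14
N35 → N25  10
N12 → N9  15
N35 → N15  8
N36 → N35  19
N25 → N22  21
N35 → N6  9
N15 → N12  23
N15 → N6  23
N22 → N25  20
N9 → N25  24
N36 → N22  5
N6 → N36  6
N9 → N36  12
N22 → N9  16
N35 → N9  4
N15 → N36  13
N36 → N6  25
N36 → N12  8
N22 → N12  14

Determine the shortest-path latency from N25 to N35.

45 ms

Candidate routes:
N25 → N22 → N9 → N36 → N35: 21+16+12+19 = 68
N25 → N9 → N36 → N35: 14+12+19 = 45
N25 → N9 → N36 → N6 → N35: 14+12+25+6 = 57
Cheapest is N25 → N9 → N36 → N35 at 45 ms.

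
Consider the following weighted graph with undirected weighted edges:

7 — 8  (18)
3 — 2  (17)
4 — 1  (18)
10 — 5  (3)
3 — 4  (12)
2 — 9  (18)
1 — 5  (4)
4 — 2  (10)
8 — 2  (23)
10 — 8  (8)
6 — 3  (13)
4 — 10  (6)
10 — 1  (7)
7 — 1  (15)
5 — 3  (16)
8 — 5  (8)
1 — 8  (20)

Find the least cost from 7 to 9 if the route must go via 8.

59

Best 7 to 8: 7–8 costing 18
Shortest 8→9: 8–2–9 = 41
Total via 8: 18 + 41 = 59.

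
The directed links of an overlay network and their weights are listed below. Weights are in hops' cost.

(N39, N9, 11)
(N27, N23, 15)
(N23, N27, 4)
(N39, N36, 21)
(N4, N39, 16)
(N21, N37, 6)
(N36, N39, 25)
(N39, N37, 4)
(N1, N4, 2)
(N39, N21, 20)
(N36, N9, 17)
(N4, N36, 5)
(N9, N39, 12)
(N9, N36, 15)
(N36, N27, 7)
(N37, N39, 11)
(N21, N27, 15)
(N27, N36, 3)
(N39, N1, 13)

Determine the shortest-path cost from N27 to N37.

32 hops' cost

Compare a few routes:
N27 - N36 - N39 - N37: 3+25+4 = 32
N27 - N36 - N9 - N39 - N37: 3+17+12+4 = 36
The minimum is 32 hops' cost via N27 - N36 - N39 - N37.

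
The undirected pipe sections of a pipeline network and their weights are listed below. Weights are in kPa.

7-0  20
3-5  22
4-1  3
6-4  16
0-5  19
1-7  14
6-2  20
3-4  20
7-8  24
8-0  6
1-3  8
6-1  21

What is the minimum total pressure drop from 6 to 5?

49 kPa

Running Dijkstra from 6:
6: 0
4: 16  (via 6)
1: 19  (via 4)
2: 20  (via 6)
3: 27  (via 1)
7: 33  (via 1)
5: 49  (via 3)
Shortest route: 6–4–1–3–5 = 49 kPa.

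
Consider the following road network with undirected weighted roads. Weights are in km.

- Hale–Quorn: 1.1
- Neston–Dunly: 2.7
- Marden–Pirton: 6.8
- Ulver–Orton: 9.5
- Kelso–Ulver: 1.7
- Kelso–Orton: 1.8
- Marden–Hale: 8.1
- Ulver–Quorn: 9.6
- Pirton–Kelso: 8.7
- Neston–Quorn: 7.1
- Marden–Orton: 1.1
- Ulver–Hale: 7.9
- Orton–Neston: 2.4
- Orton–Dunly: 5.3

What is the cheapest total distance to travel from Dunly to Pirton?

13 km

Shortest distances from Dunly:
Dunly: 0
Neston: 2.7  (via Dunly)
Orton: 5.1  (via Neston)
Marden: 6.2  (via Orton)
Kelso: 6.9  (via Orton)
Ulver: 8.6  (via Kelso)
Quorn: 9.8  (via Neston)
Hale: 10.9  (via Quorn)
Pirton: 13  (via Marden)
Shortest route: Dunly–Neston–Orton–Marden–Pirton = 13 km.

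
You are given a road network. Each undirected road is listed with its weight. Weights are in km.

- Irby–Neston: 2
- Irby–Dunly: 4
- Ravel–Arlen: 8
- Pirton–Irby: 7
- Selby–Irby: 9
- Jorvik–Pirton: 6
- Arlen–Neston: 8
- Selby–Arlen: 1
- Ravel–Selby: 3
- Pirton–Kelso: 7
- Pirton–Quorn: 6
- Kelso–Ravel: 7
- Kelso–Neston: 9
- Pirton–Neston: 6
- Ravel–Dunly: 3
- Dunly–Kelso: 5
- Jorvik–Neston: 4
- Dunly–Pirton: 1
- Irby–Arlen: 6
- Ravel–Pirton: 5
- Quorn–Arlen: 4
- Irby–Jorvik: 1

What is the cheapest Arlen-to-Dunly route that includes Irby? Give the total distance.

10 km

Best Arlen to Irby: Arlen → Irby costing 6
Shortest Irby→Dunly: Irby → Dunly = 4
Total via Irby: 6 + 4 = 10 km.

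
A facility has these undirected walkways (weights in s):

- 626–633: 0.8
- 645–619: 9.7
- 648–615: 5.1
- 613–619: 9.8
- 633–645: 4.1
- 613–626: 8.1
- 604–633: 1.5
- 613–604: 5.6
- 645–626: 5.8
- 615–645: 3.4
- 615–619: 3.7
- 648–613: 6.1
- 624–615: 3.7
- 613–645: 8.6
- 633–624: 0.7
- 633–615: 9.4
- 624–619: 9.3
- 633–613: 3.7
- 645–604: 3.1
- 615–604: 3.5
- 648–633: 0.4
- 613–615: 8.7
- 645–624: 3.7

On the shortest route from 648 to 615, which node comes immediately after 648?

633

Enumerating some paths:
648 → 633 → 604 → 615: 0.4+1.5+3.5 = 5.4
648 → 633 → 624 → 615: 0.4+0.7+3.7 = 4.8
648 → 615: 5.1 = 5.1
648 → 633 → 645 → 615: 0.4+4.1+3.4 = 7.9
Cheapest is 648 → 633 → 624 → 615 at 4.8 s.
So from 648 the first move is to 633.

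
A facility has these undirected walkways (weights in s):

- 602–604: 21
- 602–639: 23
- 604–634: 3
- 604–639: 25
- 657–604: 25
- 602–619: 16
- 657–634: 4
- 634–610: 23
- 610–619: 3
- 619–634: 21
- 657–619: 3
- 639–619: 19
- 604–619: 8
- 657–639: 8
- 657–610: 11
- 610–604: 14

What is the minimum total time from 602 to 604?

21 s

Candidate routes:
602–619–657–634–604: 16+3+4+3 = 26
602–619–610–604: 16+3+14 = 33
602–619–604: 16+8 = 24
602–604: 21 = 21
The minimum is 21 s via 602–604.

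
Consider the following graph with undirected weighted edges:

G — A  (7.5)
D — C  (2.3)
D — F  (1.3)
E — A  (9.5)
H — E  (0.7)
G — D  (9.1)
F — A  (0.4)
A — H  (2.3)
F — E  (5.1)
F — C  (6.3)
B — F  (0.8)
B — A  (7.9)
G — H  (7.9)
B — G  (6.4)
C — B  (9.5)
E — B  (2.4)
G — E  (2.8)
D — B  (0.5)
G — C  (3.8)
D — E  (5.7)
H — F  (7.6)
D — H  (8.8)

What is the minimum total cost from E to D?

2.9

Enumerating some paths:
E - B - D: 2.4+0.5 = 2.9
E - H - A - F - B - D: 0.7+2.3+0.4+0.8+0.5 = 4.7
E - B - F - D: 2.4+0.8+1.3 = 4.5
E - H - A - F - D: 0.7+2.3+0.4+1.3 = 4.7
The minimum is 2.9 via E - B - D.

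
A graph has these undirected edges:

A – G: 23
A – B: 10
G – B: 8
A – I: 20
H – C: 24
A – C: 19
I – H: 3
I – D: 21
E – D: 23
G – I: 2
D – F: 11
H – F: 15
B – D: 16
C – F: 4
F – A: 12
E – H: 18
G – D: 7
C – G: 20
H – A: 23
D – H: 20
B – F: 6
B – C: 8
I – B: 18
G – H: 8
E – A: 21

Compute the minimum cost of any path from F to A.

12

Compare a few routes:
F → A: 12 = 12
F → B → A: 6+10 = 16
The minimum is 12 via F → A.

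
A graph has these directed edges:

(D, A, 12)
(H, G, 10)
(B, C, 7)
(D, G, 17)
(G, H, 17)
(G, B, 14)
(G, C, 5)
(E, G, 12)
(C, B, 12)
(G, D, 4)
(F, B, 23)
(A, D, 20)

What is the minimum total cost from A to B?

51

Compare a few routes:
A–D–G–B: 20+17+14 = 51
A–D–G–C–B: 20+17+5+12 = 54
The minimum is 51 via A–D–G–B.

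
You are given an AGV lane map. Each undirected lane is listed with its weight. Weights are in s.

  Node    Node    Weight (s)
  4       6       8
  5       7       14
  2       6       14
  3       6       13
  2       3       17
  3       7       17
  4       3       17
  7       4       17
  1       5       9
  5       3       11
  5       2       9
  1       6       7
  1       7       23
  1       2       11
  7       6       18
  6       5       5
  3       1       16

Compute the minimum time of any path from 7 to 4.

Settle nodes by increasing distance from 7:
7: 0
5: 14  (via 7)
3: 17  (via 7)
4: 17  (via 7)
Shortest route: 7–4 = 17 s.

17 s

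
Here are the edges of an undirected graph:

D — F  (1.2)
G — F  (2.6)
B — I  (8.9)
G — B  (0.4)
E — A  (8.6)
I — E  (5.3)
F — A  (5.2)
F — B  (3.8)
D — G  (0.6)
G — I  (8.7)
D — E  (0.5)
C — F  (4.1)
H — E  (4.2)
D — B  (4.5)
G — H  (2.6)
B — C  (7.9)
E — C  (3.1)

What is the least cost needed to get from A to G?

7

Enumerating some paths:
A → F → G: 5.2+2.6 = 7.8
A → F → D → G: 5.2+1.2+0.6 = 7
Cheapest is A → F → D → G at 7.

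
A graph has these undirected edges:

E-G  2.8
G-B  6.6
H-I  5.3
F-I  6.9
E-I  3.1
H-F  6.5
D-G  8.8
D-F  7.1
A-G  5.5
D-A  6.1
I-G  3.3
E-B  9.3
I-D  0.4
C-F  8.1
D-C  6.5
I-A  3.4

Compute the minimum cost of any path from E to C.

10

Running Dijkstra from E:
E: 0
G: 2.8  (via E)
I: 3.1  (via E)
D: 3.5  (via I)
A: 6.5  (via I)
H: 8.4  (via I)
B: 9.3  (via E)
C: 10  (via D)
Shortest route: E–I–D–C = 10.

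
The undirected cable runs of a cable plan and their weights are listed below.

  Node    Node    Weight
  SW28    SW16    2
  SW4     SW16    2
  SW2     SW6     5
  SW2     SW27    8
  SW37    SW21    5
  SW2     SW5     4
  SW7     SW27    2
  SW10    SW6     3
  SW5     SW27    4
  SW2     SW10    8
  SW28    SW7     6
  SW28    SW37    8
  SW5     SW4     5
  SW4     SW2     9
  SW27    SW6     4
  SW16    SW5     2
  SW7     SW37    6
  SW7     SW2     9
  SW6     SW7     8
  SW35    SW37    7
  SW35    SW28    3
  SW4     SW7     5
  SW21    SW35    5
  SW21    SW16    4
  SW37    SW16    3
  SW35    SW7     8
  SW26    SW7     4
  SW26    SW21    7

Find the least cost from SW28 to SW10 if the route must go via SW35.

20

Shortest SW28→SW35: SW28 → SW35 = 3
Best SW35 to SW10: SW35 → SW7 → SW27 → SW6 → SW10 costing 17
Total via SW35: 3 + 17 = 20.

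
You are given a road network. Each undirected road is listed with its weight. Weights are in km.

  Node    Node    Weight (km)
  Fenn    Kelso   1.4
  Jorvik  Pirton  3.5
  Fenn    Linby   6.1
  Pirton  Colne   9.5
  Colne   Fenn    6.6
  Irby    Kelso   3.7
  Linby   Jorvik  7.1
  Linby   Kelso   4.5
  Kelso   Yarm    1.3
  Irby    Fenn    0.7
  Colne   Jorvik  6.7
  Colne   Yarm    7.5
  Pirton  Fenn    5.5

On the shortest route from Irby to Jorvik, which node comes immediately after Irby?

Fenn

Compare a few routes:
Irby → Fenn → Colne → Jorvik: 0.7+6.6+6.7 = 14
Irby → Fenn → Kelso → Linby → Jorvik: 0.7+1.4+4.5+7.1 = 13.7
Irby → Fenn → Linby → Jorvik: 0.7+6.1+7.1 = 13.9
Irby → Fenn → Pirton → Jorvik: 0.7+5.5+3.5 = 9.7
Cheapest is Irby → Fenn → Pirton → Jorvik at 9.7 km.
So from Irby the first move is to Fenn.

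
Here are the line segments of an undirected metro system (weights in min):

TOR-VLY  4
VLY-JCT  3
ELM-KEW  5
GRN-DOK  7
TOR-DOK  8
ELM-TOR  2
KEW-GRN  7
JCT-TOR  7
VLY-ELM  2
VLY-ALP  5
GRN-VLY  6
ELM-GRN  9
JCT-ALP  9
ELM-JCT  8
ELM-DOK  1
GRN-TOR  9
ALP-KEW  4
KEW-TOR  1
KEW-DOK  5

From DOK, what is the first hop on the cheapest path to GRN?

GRN

Compare a few routes:
DOK–GRN: 7 = 7
DOK–ELM–VLY–GRN: 1+2+6 = 9
The minimum is 7 min via DOK–GRN.
So from DOK the first move is to GRN.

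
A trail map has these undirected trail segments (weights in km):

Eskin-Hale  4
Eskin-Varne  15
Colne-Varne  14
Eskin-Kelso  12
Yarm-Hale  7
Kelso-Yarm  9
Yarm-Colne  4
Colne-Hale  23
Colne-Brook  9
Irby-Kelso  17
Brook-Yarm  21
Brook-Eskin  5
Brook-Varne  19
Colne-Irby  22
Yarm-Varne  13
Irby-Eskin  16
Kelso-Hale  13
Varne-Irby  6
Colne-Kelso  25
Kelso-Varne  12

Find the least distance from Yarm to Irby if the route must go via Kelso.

Shortest Yarm→Kelso: Yarm → Kelso = 9
Best Kelso to Irby: Kelso → Irby costing 17
Total via Kelso: 9 + 17 = 26 km.

26 km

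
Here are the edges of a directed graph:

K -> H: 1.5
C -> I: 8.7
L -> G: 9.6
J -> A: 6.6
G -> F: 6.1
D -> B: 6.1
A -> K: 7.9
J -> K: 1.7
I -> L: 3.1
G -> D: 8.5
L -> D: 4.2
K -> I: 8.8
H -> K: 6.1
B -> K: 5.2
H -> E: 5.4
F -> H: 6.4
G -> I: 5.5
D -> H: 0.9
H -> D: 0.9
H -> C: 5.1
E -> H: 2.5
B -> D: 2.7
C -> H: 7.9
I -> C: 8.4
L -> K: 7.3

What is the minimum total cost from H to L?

Running Dijkstra from H:
H: 0
D: 0.9  (via H)
C: 5.1  (via H)
E: 5.4  (via H)
K: 6.1  (via H)
B: 7  (via D)
I: 13.8  (via C)
L: 16.9  (via I)
Shortest route: H → C → I → L = 16.9.

16.9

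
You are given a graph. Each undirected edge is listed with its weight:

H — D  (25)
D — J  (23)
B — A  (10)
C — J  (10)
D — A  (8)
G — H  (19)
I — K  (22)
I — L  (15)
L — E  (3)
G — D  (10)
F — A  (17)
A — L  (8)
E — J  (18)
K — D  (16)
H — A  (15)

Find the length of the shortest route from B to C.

Candidate routes:
B → A → L → E → J → C: 10+8+3+18+10 = 49
B → A → D → J → C: 10+8+23+10 = 51
The minimum is 49 via B → A → L → E → J → C.

49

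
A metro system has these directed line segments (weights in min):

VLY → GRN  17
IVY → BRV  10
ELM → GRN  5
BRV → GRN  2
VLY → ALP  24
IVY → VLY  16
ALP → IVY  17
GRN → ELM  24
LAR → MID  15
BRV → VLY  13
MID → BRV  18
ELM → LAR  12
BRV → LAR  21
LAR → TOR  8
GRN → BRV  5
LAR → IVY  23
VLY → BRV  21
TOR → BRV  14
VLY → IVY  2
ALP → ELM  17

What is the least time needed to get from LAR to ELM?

48 min

Running Dijkstra from LAR:
LAR: 0
TOR: 8  (via LAR)
MID: 15  (via LAR)
BRV: 22  (via TOR)
IVY: 23  (via LAR)
GRN: 24  (via BRV)
VLY: 35  (via BRV)
ELM: 48  (via GRN)
Shortest route: LAR → TOR → BRV → GRN → ELM = 48 min.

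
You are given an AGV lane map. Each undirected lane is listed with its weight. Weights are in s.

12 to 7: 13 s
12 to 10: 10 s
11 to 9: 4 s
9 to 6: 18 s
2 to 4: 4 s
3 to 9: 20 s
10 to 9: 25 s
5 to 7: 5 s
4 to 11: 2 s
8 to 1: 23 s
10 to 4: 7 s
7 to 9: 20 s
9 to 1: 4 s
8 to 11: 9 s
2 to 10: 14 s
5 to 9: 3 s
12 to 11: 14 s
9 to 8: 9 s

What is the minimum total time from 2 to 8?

Enumerating some paths:
2 - 10 - 4 - 11 - 8: 14+7+2+9 = 32
2 - 4 - 11 - 8: 4+2+9 = 15
2 - 4 - 11 - 9 - 8: 4+2+4+9 = 19
The minimum is 15 s via 2 - 4 - 11 - 8.

15 s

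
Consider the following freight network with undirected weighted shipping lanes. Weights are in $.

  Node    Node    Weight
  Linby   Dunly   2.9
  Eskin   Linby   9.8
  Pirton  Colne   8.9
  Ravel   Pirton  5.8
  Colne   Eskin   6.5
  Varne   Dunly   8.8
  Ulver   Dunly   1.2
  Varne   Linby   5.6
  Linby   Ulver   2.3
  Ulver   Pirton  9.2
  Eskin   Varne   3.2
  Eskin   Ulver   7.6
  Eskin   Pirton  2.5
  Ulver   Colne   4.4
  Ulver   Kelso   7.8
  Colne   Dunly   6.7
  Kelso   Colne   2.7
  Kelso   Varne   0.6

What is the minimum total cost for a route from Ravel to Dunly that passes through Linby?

Shortest Ravel→Linby: Ravel–Pirton–Eskin–Varne–Linby = 17.1
Best Linby to Dunly: Linby–Dunly costing 2.9
Total via Linby: 17.1 + 2.9 = $20.

$20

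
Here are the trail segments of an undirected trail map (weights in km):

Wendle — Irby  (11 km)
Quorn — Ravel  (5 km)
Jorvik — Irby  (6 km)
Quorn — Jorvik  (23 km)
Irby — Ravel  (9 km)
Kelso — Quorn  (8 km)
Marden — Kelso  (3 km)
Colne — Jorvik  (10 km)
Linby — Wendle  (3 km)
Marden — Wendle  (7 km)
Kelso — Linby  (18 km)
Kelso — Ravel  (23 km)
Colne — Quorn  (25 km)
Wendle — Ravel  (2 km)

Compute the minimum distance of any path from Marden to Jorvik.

Shortest distances from Marden:
Marden: 0
Kelso: 3  (via Marden)
Wendle: 7  (via Marden)
Ravel: 9  (via Wendle)
Linby: 10  (via Wendle)
Quorn: 11  (via Kelso)
Irby: 18  (via Wendle)
Jorvik: 24  (via Irby)
Shortest route: Marden → Wendle → Irby → Jorvik = 24 km.

24 km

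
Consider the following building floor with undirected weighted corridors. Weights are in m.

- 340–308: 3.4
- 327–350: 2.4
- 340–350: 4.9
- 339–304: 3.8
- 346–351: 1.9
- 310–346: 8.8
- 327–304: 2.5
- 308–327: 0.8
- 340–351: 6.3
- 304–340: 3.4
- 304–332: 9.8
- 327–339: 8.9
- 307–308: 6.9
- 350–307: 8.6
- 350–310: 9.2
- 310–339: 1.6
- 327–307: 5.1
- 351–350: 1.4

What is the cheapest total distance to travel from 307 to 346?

Shortest distances from 307:
307: 0
327: 5.1  (via 307)
308: 5.9  (via 327)
350: 7.5  (via 327)
304: 7.6  (via 327)
351: 8.9  (via 350)
340: 9.3  (via 308)
346: 10.8  (via 351)
Shortest route: 307 → 327 → 350 → 351 → 346 = 10.8 m.

10.8 m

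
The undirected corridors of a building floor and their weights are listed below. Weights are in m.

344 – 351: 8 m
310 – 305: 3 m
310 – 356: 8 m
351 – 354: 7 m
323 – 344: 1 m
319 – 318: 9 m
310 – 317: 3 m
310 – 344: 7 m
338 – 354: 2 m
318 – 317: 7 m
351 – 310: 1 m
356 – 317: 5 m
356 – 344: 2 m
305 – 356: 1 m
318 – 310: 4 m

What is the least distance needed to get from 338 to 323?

Candidate routes:
338 - 354 - 351 - 344 - 323: 2+7+8+1 = 18
338 - 354 - 351 - 310 - 305 - 356 - 344 - 323: 2+7+1+3+1+2+1 = 17
The minimum is 17 m via 338 - 354 - 351 - 310 - 305 - 356 - 344 - 323.

17 m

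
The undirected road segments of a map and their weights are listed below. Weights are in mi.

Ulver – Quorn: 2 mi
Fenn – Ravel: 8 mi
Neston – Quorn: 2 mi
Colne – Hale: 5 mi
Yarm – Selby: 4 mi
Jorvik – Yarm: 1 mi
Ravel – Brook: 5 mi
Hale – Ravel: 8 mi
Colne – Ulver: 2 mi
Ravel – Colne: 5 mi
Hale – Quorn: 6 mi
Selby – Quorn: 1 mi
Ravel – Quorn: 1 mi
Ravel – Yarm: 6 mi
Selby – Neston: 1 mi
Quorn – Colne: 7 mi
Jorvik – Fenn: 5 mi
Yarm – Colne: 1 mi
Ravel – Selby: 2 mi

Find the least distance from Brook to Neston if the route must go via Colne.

Best Brook to Colne: Brook → Ravel → Colne costing 10
Shortest Colne→Neston: Colne → Ulver → Quorn → Neston = 6
Total via Colne: 10 + 6 = 16 mi.

16 mi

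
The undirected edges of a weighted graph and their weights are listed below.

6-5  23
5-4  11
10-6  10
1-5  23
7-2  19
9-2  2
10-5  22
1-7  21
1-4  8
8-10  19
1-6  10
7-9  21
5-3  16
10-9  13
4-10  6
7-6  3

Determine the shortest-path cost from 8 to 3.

52

Settle nodes by increasing distance from 8:
8: 0
10: 19  (via 8)
4: 25  (via 10)
6: 29  (via 10)
7: 32  (via 6)
9: 32  (via 10)
1: 33  (via 4)
2: 34  (via 9)
5: 36  (via 4)
3: 52  (via 5)
Shortest route: 8–10–4–5–3 = 52.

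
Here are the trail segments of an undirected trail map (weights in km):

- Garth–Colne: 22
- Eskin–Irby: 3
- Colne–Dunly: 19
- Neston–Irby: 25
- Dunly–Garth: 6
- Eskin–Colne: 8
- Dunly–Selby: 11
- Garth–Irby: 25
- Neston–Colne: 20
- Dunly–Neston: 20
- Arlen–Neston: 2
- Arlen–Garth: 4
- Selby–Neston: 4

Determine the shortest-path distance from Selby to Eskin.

Enumerating some paths:
Selby → Neston → Arlen → Garth → Irby → Eskin: 4+2+4+25+3 = 38
Selby → Neston → Arlen → Garth → Colne → Eskin: 4+2+4+22+8 = 40
Selby → Neston → Colne → Eskin: 4+20+8 = 32
Selby → Dunly → Colne → Eskin: 11+19+8 = 38
The minimum is 32 km via Selby → Neston → Colne → Eskin.

32 km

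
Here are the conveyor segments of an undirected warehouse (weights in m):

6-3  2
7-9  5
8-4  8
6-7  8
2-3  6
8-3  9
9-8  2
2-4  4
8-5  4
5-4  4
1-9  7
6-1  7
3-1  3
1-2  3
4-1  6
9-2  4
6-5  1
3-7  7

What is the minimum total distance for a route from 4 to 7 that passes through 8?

15 m

Shortest 4→8: 4 → 8 = 8
Best 8 to 7: 8 → 9 → 7 costing 7
Total via 8: 8 + 7 = 15 m.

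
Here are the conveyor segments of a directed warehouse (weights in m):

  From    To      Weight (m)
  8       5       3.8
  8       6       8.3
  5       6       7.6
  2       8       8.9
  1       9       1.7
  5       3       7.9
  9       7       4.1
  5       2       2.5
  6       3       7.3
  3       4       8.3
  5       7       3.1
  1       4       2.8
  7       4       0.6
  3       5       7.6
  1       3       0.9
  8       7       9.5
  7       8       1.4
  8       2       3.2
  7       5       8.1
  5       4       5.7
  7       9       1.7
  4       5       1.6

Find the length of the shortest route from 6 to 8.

19.4 m

Enumerating some paths:
6 → 3 → 5 → 2 → 8: 7.3+7.6+2.5+8.9 = 26.3
6 → 3 → 5 → 7 → 8: 7.3+7.6+3.1+1.4 = 19.4
6 → 3 → 4 → 5 → 7 → 8: 7.3+8.3+1.6+3.1+1.4 = 21.7
Cheapest is 6 → 3 → 5 → 7 → 8 at 19.4 m.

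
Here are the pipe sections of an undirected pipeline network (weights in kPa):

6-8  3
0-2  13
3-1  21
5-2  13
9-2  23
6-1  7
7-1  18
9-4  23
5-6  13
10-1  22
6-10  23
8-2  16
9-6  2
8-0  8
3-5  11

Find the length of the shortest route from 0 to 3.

Enumerating some paths:
0–2–5–3: 13+13+11 = 37
0–8–6–1–3: 8+3+7+21 = 39
0–8–6–5–3: 8+3+13+11 = 35
Cheapest is 0–8–6–5–3 at 35 kPa.

35 kPa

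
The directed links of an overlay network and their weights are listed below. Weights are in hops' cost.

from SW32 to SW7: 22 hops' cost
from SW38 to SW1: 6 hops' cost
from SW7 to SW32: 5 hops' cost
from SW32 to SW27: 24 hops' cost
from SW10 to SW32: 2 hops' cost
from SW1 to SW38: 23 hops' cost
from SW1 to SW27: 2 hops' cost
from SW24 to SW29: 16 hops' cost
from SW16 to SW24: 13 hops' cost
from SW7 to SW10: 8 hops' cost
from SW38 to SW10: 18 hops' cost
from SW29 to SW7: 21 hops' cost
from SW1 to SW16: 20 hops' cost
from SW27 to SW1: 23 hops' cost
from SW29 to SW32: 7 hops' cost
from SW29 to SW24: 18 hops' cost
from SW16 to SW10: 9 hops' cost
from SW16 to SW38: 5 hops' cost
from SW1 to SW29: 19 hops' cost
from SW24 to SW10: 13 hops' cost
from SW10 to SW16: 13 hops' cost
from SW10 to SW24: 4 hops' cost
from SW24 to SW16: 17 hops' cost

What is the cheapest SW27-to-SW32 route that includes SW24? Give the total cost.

Shortest SW27→SW24: SW27 → SW1 → SW16 → SW24 = 56
Shortest SW24→SW32: SW24 → SW10 → SW32 = 15
Total via SW24: 56 + 15 = 71 hops' cost.

71 hops' cost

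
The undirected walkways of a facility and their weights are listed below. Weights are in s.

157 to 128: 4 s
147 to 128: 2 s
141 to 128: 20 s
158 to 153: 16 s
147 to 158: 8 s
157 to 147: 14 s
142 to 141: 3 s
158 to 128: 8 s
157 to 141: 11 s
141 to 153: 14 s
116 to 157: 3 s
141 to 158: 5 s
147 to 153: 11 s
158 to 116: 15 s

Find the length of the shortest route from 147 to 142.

16 s

Running Dijkstra from 147:
147: 0
128: 2  (via 147)
157: 6  (via 128)
158: 8  (via 147)
116: 9  (via 157)
153: 11  (via 147)
141: 13  (via 158)
142: 16  (via 141)
Shortest route: 147–158–141–142 = 16 s.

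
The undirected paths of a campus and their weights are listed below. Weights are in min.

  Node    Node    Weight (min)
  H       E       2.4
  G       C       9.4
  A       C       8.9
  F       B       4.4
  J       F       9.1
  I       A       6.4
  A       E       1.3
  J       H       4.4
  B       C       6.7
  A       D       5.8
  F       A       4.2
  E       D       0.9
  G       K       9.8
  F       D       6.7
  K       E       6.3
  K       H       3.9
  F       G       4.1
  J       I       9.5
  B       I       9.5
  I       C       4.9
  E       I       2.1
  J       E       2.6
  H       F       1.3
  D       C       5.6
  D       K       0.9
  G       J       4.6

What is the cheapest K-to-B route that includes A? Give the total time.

Shortest K→A: K → D → E → A = 3.1
Best A to B: A → F → B costing 8.6
Total via A: 3.1 + 8.6 = 11.7 min.

11.7 min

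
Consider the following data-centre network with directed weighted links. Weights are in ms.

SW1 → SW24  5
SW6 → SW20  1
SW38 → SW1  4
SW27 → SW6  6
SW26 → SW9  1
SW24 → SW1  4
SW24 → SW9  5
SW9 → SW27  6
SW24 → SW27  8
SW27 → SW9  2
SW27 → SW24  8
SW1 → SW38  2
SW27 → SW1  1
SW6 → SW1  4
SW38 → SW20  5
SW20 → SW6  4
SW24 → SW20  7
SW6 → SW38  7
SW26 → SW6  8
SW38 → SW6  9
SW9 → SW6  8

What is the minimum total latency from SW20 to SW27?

Running Dijkstra from SW20:
SW20: 0
SW6: 4  (via SW20)
SW1: 8  (via SW6)
SW38: 10  (via SW1)
SW24: 13  (via SW1)
SW9: 18  (via SW24)
SW27: 21  (via SW24)
Shortest route: SW20 → SW6 → SW1 → SW24 → SW27 = 21 ms.

21 ms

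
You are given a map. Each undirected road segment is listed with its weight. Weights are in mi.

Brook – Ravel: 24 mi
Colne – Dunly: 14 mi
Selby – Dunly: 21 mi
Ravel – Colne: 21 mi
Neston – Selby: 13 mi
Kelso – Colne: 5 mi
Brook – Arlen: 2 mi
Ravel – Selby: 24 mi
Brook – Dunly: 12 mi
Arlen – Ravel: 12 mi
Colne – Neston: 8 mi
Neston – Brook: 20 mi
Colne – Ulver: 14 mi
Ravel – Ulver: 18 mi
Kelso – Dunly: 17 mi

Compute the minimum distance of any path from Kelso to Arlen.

Settle nodes by increasing distance from Kelso:
Kelso: 0
Colne: 5  (via Kelso)
Neston: 13  (via Colne)
Dunly: 17  (via Kelso)
Ulver: 19  (via Colne)
Ravel: 26  (via Colne)
Selby: 26  (via Neston)
Brook: 29  (via Dunly)
Arlen: 31  (via Brook)
Shortest route: Kelso → Dunly → Brook → Arlen = 31 mi.

31 mi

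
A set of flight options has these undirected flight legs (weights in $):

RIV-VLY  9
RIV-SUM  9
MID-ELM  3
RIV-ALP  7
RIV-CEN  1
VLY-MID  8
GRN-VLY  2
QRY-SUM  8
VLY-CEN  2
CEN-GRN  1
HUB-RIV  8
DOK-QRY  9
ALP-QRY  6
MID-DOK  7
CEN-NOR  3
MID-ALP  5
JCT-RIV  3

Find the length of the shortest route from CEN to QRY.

$14

Shortest distances from CEN:
CEN: 0
RIV: 1  (via CEN)
GRN: 1  (via CEN)
VLY: 2  (via CEN)
NOR: 3  (via CEN)
JCT: 4  (via RIV)
ALP: 8  (via RIV)
HUB: 9  (via RIV)
SUM: 10  (via RIV)
MID: 10  (via VLY)
ELM: 13  (via MID)
QRY: 14  (via ALP)
Shortest route: CEN–RIV–ALP–QRY = $14.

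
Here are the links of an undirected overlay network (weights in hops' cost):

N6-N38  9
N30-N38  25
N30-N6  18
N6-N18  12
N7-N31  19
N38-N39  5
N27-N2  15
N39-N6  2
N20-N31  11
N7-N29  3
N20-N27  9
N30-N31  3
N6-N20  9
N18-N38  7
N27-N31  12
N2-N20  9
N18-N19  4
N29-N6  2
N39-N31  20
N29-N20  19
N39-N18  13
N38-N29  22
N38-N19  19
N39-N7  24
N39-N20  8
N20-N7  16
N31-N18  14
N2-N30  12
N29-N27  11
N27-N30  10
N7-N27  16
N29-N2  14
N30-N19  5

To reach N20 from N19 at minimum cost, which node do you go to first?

N30

Compare a few routes:
N19 - N18 - N38 - N39 - N20: 4+7+5+8 = 24
N19 - N30 - N27 - N20: 5+10+9 = 24
N19 - N30 - N31 - N20: 5+3+11 = 19
Cheapest is N19 - N30 - N31 - N20 at 19 hops' cost.
So from N19 the first move is to N30.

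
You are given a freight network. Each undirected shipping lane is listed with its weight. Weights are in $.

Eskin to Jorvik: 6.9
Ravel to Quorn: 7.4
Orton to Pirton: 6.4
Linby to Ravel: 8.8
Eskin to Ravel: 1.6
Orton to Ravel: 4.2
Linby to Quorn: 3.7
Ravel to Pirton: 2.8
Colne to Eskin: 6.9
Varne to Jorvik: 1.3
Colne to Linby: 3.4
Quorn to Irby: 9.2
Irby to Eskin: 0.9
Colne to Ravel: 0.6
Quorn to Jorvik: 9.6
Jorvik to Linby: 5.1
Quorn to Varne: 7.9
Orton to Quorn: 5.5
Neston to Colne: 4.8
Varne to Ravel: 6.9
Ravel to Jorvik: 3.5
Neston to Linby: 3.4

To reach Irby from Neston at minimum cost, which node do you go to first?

Colne

Compare a few routes:
Neston–Linby–Colne–Ravel–Eskin–Irby: 3.4+3.4+0.6+1.6+0.9 = 9.9
Neston–Colne–Ravel–Eskin–Irby: 4.8+0.6+1.6+0.9 = 7.9
Cheapest is Neston–Colne–Ravel–Eskin–Irby at $7.9.
So from Neston the first move is to Colne.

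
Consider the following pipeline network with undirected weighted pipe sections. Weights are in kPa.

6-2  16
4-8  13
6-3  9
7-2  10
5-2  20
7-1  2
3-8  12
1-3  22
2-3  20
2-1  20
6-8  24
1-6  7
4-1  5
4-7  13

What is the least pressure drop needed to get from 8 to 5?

Enumerating some paths:
8 - 3 - 6 - 2 - 5: 12+9+16+20 = 57
8 - 4 - 1 - 7 - 2 - 5: 13+5+2+10+20 = 50
8 - 4 - 7 - 2 - 5: 13+13+10+20 = 56
8 - 3 - 2 - 5: 12+20+20 = 52
Cheapest is 8 - 4 - 1 - 7 - 2 - 5 at 50 kPa.

50 kPa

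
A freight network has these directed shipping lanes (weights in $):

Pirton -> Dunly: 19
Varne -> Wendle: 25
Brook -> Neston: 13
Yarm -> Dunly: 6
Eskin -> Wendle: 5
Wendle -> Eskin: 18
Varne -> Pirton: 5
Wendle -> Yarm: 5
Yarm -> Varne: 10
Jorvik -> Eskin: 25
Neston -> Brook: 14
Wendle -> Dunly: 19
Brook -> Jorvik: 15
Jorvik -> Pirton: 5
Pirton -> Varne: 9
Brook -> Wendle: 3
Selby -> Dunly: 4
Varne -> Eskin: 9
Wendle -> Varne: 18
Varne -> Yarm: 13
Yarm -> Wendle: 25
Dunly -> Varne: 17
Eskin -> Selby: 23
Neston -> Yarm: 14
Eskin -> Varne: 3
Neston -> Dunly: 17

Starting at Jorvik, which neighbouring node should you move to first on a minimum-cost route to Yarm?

Candidate routes:
Jorvik - Pirton - Varne - Eskin - Wendle - Yarm: 5+9+9+5+5 = 33
Jorvik - Pirton - Varne - Yarm: 5+9+13 = 27
Cheapest is Jorvik - Pirton - Varne - Yarm at $27.
So from Jorvik the first move is to Pirton.

Pirton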